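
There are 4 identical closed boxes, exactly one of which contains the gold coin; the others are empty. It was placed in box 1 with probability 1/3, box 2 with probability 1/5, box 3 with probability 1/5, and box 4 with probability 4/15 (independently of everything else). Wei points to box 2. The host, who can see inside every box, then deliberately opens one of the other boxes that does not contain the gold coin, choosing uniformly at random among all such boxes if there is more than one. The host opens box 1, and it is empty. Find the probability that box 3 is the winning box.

Condition on the true location of the gold coin.
If it is in box 1 (prior 1/3): the host opened box 1, so this case is ruled out; weight (1/3)·0 = 0.
If it is in box 2 (prior 1/5): the host has 3 equally likely choices, so probability 1/3; weight (1/5)·(1/3) = 1/15.
If it is in box 3 (prior 1/5): the host has 2 equally likely choices, so probability 1/2; weight (1/5)·(1/2) = 1/10.
If it is in box 4 (prior 4/15): the host has 2 equally likely choices, so probability 1/2; weight (4/15)·(1/2) = 2/15.
The weights sum to 3/10.
So P(the gold coin in box 3 | the host opened box 1) = (1/10) / (3/10) = 1/3.

1/3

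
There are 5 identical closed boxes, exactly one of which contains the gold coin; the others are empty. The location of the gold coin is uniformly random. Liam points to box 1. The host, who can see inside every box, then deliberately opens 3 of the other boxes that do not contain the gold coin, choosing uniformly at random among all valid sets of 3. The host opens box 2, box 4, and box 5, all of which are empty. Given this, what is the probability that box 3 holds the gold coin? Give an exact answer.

4/5

Consider each possible location of the gold coin in turn.
If it is in box 1 (prior 1/5): the host has 4 equally likely choices, so probability 1/4; weight (1/5)·(1/4) = 1/20.
If it is in any of boxes 2, 4, and 5 (prior 1/5 each): that box was opened and seen not to hold the prize — ruled out; weight (1/5)·0 = 0 each.
If it is in box 3 (prior 1/5): the host has no choice, probability 1; weight (1/5)·1 = 1/5.
The weights sum to 1/4.
So P(the gold coin in box 3 | the host opened box 2, box 4, and box 5) = (1/5) / (1/4) = 4/5.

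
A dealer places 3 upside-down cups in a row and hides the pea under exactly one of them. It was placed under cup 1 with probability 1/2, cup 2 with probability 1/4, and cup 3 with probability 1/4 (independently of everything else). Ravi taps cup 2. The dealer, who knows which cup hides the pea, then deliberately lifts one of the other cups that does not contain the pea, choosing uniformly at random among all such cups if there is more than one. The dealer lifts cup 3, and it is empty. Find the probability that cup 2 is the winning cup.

1/5

Condition on the true location of the pea.
If it is under cup 1 (prior 1/2): the dealer has no choice, probability 1; weight (1/2)·1 = 1/2.
If it is under cup 2 (prior 1/4): the dealer has 2 equally likely choices, so probability 1/2; weight (1/4)·(1/2) = 1/8.
If it is under cup 3 (prior 1/4): the dealer opened cup 3, so this case is ruled out; weight (1/4)·0 = 0.
The weights sum to 5/8.
So P(the pea under cup 2 | the dealer opened cup 3) = (1/8) / (5/8) = 1/5.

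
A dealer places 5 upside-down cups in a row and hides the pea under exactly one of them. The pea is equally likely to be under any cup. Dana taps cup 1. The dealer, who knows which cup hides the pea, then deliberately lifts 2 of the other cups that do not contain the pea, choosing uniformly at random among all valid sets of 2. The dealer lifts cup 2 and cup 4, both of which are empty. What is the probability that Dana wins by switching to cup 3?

2/5

Apply Bayes' rule, conditioning on where the pea actually is.
If it is under cup 1 (prior 1/5): the dealer has 6 equally likely choices, so probability 1/6; weight (1/5)·(1/6) = 1/30.
If it is under either of cups 2 and 4 (prior 1/5 each): that cup was opened and seen not to hold the prize — ruled out; weight (1/5)·0 = 0 each.
If it is under either of cups 3 and 5 (prior 1/5 each): the dealer has 3 equally likely choices, so probability 1/3; weight (1/5)·(1/3) = 1/15 each.
The weights sum to 1/6.
So P(the pea under cup 3 | the dealer opened cup 2 and cup 4) = (1/15) / (1/6) = 2/5.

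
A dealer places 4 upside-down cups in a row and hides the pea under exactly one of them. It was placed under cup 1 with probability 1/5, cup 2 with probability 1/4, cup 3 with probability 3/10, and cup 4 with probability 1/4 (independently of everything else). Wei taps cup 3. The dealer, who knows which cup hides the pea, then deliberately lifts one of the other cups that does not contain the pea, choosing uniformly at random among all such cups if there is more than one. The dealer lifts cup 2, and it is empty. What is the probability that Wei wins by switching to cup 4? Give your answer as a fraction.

5/13

Apply Bayes' rule, conditioning on where the pea actually is.
If it is under cup 1 (prior 1/5): the dealer has 2 equally likely choices, so probability 1/2; weight (1/5)·(1/2) = 1/10.
If it is under cup 2 (prior 1/4): the dealer opened cup 2, so this case is ruled out; weight (1/4)·0 = 0.
If it is under cup 3 (prior 3/10): the dealer has 3 equally likely choices, so probability 1/3; weight (3/10)·(1/3) = 1/10.
If it is under cup 4 (prior 1/4): the dealer has 2 equally likely choices, so probability 1/2; weight (1/4)·(1/2) = 1/8.
The weights sum to 13/40.
So P(the pea under cup 4 | the dealer opened cup 2) = (1/8) / (13/40) = 5/13.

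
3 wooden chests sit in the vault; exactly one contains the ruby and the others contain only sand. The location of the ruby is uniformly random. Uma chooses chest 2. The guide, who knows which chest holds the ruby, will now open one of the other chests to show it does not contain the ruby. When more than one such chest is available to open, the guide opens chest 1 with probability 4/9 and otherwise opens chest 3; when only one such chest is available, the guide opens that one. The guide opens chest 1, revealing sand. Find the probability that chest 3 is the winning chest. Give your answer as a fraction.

Apply Bayes' rule, conditioning on where the ruby actually is.
If it is in chest 1 (prior 1/3): the guide opened chest 1, so this case is ruled out; weight (1/3)·0 = 0.
If it is in chest 2 (prior 1/3): chest 1 is available, opened with probability 4/9; weight (1/3)·(4/9) = 4/27.
If it is in chest 3 (prior 1/3): only chest 1 is available, probability 1; weight (1/3)·1 = 1/3.
The weights sum to 13/27.
So P(the ruby in chest 3 | the guide opened chest 1) = (1/3) / (13/27) = 9/13.

9/13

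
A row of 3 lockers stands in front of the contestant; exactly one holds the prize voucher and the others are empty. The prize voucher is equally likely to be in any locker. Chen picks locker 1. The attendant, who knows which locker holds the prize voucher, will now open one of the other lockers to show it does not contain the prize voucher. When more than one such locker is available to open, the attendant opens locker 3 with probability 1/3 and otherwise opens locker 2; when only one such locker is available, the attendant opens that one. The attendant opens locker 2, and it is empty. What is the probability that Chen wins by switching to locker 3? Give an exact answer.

3/5

Consider each possible location of the prize voucher in turn.
If it is in locker 1 (prior 1/3): locker 3 is available but not opened, probability 2/3; weight (1/3)·(2/3) = 2/9.
If it is in locker 2 (prior 1/3): the attendant opened locker 2, so this case is ruled out; weight (1/3)·0 = 0.
If it is in locker 3 (prior 1/3): only locker 2 is available, probability 1; weight (1/3)·1 = 1/3.
The weights sum to 5/9.
So P(the prize voucher in locker 3 | the attendant opened locker 2) = (1/3) / (5/9) = 3/5.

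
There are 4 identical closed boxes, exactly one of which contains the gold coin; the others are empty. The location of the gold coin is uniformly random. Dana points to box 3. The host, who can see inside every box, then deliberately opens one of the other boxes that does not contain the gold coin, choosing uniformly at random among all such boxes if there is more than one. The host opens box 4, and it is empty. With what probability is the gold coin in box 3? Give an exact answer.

Condition on the true location of the gold coin.
If it is in either of boxes 1 and 2 (prior 1/4 each): the host has 2 equally likely choices, so probability 1/2; weight (1/4)·(1/2) = 1/8 each.
If it is in box 3 (prior 1/4): the host has 3 equally likely choices, so probability 1/3; weight (1/4)·(1/3) = 1/12.
If it is in box 4 (prior 1/4): the host opened box 4, so this case is ruled out; weight (1/4)·0 = 0.
The weights sum to 1/3.
So P(the gold coin in box 3 | the host opened box 4) = (1/12) / (1/3) = 1/4.

1/4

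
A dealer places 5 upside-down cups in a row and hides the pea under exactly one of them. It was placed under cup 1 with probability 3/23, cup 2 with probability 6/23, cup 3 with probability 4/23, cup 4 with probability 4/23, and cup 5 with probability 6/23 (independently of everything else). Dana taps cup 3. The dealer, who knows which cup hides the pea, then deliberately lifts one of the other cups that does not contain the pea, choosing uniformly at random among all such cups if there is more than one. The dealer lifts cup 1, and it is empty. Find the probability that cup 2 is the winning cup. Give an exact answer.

Condition on the true location of the pea.
If it is under cup 1 (prior 3/23): the dealer opened cup 1, so this case is ruled out; weight (3/23)·0 = 0.
If it is under either of cups 2 and 5 (prior 6/23 each): the dealer has 3 equally likely choices, so probability 1/3; weight (6/23)·(1/3) = 2/23 each.
If it is under cup 3 (prior 4/23): the dealer has 4 equally likely choices, so probability 1/4; weight (4/23)·(1/4) = 1/23.
If it is under cup 4 (prior 4/23): the dealer has 3 equally likely choices, so probability 1/3; weight (4/23)·(1/3) = 4/69.
The weights sum to 19/69.
So P(the pea under cup 2 | the dealer opened cup 1) = (2/23) / (19/69) = 6/19.

6/19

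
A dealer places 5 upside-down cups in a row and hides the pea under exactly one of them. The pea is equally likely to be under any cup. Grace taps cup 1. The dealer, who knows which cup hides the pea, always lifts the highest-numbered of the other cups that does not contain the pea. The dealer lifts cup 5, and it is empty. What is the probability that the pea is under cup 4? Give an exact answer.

1/4

Consider each possible location of the pea in turn.
If it is under any of cups 1, 2, 3, and 4 (prior 1/5 each): cup 5 is the highest-numbered option available, probability 1; weight (1/5)·1 = 1/5 each.
If it is under cup 5 (prior 1/5): the dealer opened cup 5, so this case is ruled out; weight (1/5)·0 = 0.
The weights sum to 4/5.
So P(the pea under cup 4 | the dealer opened cup 5) = (1/5) / (4/5) = 1/4.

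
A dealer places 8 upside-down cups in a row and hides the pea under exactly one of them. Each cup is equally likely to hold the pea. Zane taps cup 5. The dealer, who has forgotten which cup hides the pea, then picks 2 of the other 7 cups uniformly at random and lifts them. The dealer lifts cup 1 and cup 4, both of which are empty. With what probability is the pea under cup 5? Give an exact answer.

1/6

Apply Bayes' rule, conditioning on where the pea actually is.
If it is under either of cups 1 and 4 (prior 1/8 each): that cup was opened and seen not to hold the prize — ruled out; weight (1/8)·0 = 0 each.
If it is under any of cups 2, 3, 5, 6, 7, and 8 (prior 1/8 each): the dealer picks exactly this set with probability 1/21 regardless, and none is the prize; weight (1/8)·(1/21) = 1/168 each.
The weights sum to 1/28.
So P(the pea under cup 5 | the dealer opened cup 1 and cup 4) = (1/168) / (1/28) = 1/6.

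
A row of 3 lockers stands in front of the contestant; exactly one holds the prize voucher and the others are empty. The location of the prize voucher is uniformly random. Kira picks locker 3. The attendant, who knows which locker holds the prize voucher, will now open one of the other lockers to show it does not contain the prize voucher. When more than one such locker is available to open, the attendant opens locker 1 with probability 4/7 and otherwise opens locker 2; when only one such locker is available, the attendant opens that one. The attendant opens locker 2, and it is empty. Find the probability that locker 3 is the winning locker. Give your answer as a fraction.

Apply Bayes' rule, conditioning on where the prize voucher actually is.
If it is in locker 1 (prior 1/3): only locker 2 is available, probability 1; weight (1/3)·1 = 1/3.
If it is in locker 2 (prior 1/3): the attendant opened locker 2, so this case is ruled out; weight (1/3)·0 = 0.
If it is in locker 3 (prior 1/3): locker 1 is available but not opened, probability 3/7; weight (1/3)·(3/7) = 1/7.
The weights sum to 10/21.
So P(the prize voucher in locker 3 | the attendant opened locker 2) = (1/7) / (10/21) = 3/10.

3/10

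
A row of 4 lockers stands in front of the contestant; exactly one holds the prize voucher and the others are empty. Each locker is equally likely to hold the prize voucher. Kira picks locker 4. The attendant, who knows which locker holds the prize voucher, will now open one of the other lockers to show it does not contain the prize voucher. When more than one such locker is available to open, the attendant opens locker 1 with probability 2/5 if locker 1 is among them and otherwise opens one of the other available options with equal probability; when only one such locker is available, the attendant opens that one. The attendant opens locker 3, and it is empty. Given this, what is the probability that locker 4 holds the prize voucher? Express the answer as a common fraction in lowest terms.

Consider each possible location of the prize voucher in turn.
If it is in locker 1 (prior 1/4): locker 1 holds the prize so is unavailable; the attendant chooses uniformly among the 2 others, probability 1/2; weight (1/4)·(1/2) = 1/8.
If it is in locker 2 (prior 1/4): locker 1 is available but not opened, probability 3/5; weight (1/4)·(3/5) = 3/20.
If it is in locker 3 (prior 1/4): the attendant opened locker 3, so this case is ruled out; weight (1/4)·0 = 0.
If it is in locker 4 (prior 1/4): locker 1 is available but not opened; locker 3 gets probability (1 − 2/5)/2 = 3/10; weight (1/4)·(3/10) = 3/40.
The weights sum to 7/20.
So P(the prize voucher in locker 4 | the attendant opened locker 3) = (3/40) / (7/20) = 3/14.

3/14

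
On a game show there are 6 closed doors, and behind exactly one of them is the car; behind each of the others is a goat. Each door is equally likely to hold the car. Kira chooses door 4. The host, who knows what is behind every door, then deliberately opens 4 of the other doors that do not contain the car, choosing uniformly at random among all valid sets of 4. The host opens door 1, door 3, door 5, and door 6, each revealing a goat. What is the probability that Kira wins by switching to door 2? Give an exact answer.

Apply Bayes' rule, conditioning on where the car actually is.
If it is behind any of doors 1, 3, 5, and 6 (prior 1/6 each): that door was opened and seen not to hold the prize — ruled out; weight (1/6)·0 = 0 each.
If it is behind door 2 (prior 1/6): the host has no choice, probability 1; weight (1/6)·1 = 1/6.
If it is behind door 4 (prior 1/6): the host has 5 equally likely choices, so probability 1/5; weight (1/6)·(1/5) = 1/30.
The weights sum to 1/5.
So P(the car behind door 2 | the host opened door 1, door 3, door 5, and door 6) = (1/6) / (1/5) = 5/6.

5/6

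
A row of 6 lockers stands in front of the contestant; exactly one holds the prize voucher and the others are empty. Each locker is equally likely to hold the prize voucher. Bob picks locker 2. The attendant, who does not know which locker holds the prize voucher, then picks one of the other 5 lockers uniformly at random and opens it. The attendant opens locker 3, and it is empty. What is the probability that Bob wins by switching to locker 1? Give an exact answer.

Consider each possible location of the prize voucher in turn.
If it is in any of lockers 1, 2, 4, 5, and 6 (prior 1/6 each): the attendant picks locker 3 with probability 1/5 regardless, and it is not the prize; weight (1/6)·(1/5) = 1/30 each.
If it is in locker 3 (prior 1/6): the attendant opened locker 3, so this case is ruled out; weight (1/6)·0 = 0.
The weights sum to 1/6.
So P(the prize voucher in locker 1 | the attendant opened locker 3) = (1/30) / (1/6) = 1/5.

1/5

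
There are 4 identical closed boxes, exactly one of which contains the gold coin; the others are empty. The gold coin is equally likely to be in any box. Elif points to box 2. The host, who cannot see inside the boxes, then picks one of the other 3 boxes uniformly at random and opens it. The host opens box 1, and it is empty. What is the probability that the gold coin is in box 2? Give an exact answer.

Apply Bayes' rule, conditioning on where the gold coin actually is.
If it is in box 1 (prior 1/4): the host opened box 1, so this case is ruled out; weight (1/4)·0 = 0.
If it is in any of boxes 2, 3, and 4 (prior 1/4 each): the host picks box 1 with probability 1/3 regardless, and it is not the prize; weight (1/4)·(1/3) = 1/12 each.
The weights sum to 1/4.
So P(the gold coin in box 2 | the host opened box 1) = (1/12) / (1/4) = 1/3.

1/3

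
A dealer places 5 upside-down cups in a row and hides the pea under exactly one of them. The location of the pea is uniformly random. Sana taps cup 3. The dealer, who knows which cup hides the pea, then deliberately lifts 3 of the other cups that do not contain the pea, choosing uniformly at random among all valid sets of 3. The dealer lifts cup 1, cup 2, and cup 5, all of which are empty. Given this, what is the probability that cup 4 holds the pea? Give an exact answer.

Consider each possible location of the pea in turn.
If it is under any of cups 1, 2, and 5 (prior 1/5 each): that cup was opened and seen not to hold the prize — ruled out; weight (1/5)·0 = 0 each.
If it is under cup 3 (prior 1/5): the dealer has 4 equally likely choices, so probability 1/4; weight (1/5)·(1/4) = 1/20.
If it is under cup 4 (prior 1/5): the dealer has no choice, probability 1; weight (1/5)·1 = 1/5.
The weights sum to 1/4.
So P(the pea under cup 4 | the dealer opened cup 1, cup 2, and cup 5) = (1/5) / (1/4) = 4/5.

4/5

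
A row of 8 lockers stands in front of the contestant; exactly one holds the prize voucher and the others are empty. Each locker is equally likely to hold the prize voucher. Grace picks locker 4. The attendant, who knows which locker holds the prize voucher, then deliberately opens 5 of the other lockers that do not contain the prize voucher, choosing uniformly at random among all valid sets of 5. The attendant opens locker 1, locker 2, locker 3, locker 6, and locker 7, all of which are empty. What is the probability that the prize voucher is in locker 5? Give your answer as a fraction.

7/16

Apply Bayes' rule, conditioning on where the prize voucher actually is.
If it is in any of lockers 1, 2, 3, 6, and 7 (prior 1/8 each): that locker was opened and seen not to hold the prize — ruled out; weight (1/8)·0 = 0 each.
If it is in locker 4 (prior 1/8): the attendant has 21 equally likely choices, so probability 1/21; weight (1/8)·(1/21) = 1/168.
If it is in either of lockers 5 and 8 (prior 1/8 each): the attendant has 6 equally likely choices, so probability 1/6; weight (1/8)·(1/6) = 1/48 each.
The weights sum to 1/21.
So P(the prize voucher in locker 5 | the attendant opened locker 1, locker 2, locker 3, locker 6, and locker 7) = (1/48) / (1/21) = 7/16.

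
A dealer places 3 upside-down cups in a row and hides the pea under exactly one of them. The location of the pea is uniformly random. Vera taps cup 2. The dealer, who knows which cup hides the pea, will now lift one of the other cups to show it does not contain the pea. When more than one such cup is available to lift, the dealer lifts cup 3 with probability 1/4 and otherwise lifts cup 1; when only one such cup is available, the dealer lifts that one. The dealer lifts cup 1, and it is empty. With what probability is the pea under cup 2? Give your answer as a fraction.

Consider each possible location of the pea in turn.
If it is under cup 1 (prior 1/3): the dealer opened cup 1, so this case is ruled out; weight (1/3)·0 = 0.
If it is under cup 2 (prior 1/3): cup 3 is available but not opened, probability 3/4; weight (1/3)·(3/4) = 1/4.
If it is under cup 3 (prior 1/3): only cup 1 is available, probability 1; weight (1/3)·1 = 1/3.
The weights sum to 7/12.
So P(the pea under cup 2 | the dealer opened cup 1) = (1/4) / (7/12) = 3/7.

3/7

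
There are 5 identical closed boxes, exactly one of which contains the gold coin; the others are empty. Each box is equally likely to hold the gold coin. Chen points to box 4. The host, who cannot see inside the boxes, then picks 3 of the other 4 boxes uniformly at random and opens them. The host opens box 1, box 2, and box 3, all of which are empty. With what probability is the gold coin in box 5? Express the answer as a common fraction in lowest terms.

Because the host chose which boxes to open without knowing where the gold coin is, the choice is independent of the prize location. Learning that none of the 3 opened boxes holds the gold coin simply rules out those 3 locations and leaves the remaining 2 boxes still equally likely by symmetry.
So P(the gold coin in box 5) = 1/2.

1/2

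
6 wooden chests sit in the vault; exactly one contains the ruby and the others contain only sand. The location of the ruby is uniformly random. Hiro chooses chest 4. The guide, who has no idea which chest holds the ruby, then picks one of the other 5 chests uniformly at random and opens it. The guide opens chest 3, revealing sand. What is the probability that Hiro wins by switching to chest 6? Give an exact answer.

Condition on the true location of the ruby.
If it is in any of chests 1, 2, 4, 5, and 6 (prior 1/6 each): the guide picks chest 3 with probability 1/5 regardless, and it is not the prize; weight (1/6)·(1/5) = 1/30 each.
If it is in chest 3 (prior 1/6): the guide opened chest 3, so this case is ruled out; weight (1/6)·0 = 0.
The weights sum to 1/6.
So P(the ruby in chest 6 | the guide opened chest 3) = (1/30) / (1/6) = 1/5.

1/5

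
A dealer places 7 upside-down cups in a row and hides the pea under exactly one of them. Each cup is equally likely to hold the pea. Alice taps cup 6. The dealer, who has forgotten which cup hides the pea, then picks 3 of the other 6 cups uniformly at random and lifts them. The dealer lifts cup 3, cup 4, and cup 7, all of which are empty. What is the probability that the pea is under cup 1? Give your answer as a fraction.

Consider each possible location of the pea in turn.
If it is under any of cups 1, 2, 5, and 6 (prior 1/7 each): the dealer picks exactly this set with probability 1/20 regardless, and none is the prize; weight (1/7)·(1/20) = 1/140 each.
If it is under any of cups 3, 4, and 7 (prior 1/7 each): that cup was opened and seen not to hold the prize — ruled out; weight (1/7)·0 = 0 each.
The weights sum to 1/35.
So P(the pea under cup 1 | the dealer opened cup 3, cup 4, and cup 7) = (1/140) / (1/35) = 1/4.

1/4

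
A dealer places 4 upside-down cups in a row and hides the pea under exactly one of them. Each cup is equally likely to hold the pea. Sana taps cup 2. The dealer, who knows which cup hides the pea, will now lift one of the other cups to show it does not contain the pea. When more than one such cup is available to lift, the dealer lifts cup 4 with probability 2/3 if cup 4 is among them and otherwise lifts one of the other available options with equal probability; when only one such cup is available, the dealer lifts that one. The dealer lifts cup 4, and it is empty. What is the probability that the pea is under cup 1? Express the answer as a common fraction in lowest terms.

Condition on the true location of the pea.
If it is under any of cups 1, 2, and 3 (prior 1/4 each): cup 4 is available, opened with probability 2/3; weight (1/4)·(2/3) = 1/6 each.
If it is under cup 4 (prior 1/4): the dealer opened cup 4, so this case is ruled out; weight (1/4)·0 = 0.
The weights sum to 1/2.
So P(the pea under cup 1 | the dealer opened cup 4) = (1/6) / (1/2) = 1/3.

1/3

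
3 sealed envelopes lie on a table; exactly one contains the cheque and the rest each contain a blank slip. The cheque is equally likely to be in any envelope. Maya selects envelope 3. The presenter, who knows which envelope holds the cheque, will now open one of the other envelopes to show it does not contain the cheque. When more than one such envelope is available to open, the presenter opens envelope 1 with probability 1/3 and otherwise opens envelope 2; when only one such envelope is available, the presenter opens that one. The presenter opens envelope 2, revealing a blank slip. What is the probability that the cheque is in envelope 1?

3/5

Apply Bayes' rule, conditioning on where the cheque actually is.
If it is in envelope 1 (prior 1/3): only envelope 2 is available, probability 1; weight (1/3)·1 = 1/3.
If it is in envelope 2 (prior 1/3): the presenter opened envelope 2, so this case is ruled out; weight (1/3)·0 = 0.
If it is in envelope 3 (prior 1/3): envelope 1 is available but not opened, probability 2/3; weight (1/3)·(2/3) = 2/9.
The weights sum to 5/9.
So P(the cheque in envelope 1 | the presenter opened envelope 2) = (1/3) / (5/9) = 3/5.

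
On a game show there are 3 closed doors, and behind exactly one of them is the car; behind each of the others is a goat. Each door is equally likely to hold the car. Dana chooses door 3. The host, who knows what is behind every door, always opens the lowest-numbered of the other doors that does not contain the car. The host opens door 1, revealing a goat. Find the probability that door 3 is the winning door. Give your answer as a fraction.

1/2

Condition on the true location of the car.
If it is behind door 1 (prior 1/3): the host opened door 1, so this case is ruled out; weight (1/3)·0 = 0.
If it is behind either of doors 2 and 3 (prior 1/3 each): door 1 is the lowest-numbered option available, probability 1; weight (1/3)·1 = 1/3 each.
The weights sum to 2/3.
So P(the car behind door 3 | the host opened door 1) = (1/3) / (2/3) = 1/2.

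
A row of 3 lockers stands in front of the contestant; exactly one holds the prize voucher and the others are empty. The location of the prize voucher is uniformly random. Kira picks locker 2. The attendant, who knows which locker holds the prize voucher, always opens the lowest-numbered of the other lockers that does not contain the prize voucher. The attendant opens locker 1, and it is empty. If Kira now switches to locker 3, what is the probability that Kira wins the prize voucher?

Apply Bayes' rule, conditioning on where the prize voucher actually is.
If it is in locker 1 (prior 1/3): the attendant opened locker 1, so this case is ruled out; weight (1/3)·0 = 0.
If it is in either of lockers 2 and 3 (prior 1/3 each): locker 1 is the lowest-numbered option available, probability 1; weight (1/3)·1 = 1/3 each.
The weights sum to 2/3.
So P(the prize voucher in locker 3 | the attendant opened locker 1) = (1/3) / (2/3) = 1/2.

1/2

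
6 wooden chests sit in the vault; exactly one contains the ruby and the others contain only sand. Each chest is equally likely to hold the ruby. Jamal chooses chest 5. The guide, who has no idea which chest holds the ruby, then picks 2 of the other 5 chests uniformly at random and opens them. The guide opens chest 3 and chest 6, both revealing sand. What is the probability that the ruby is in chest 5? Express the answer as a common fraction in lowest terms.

Condition on the true location of the ruby.
If it is in any of chests 1, 2, 4, and 5 (prior 1/6 each): the guide picks exactly this set with probability 1/10 regardless, and none is the prize; weight (1/6)·(1/10) = 1/60 each.
If it is in either of chests 3 and 6 (prior 1/6 each): that chest was opened and seen not to hold the prize — ruled out; weight (1/6)·0 = 0 each.
The weights sum to 1/15.
So P(the ruby in chest 5 | the guide opened chest 3 and chest 6) = (1/60) / (1/15) = 1/4.

1/4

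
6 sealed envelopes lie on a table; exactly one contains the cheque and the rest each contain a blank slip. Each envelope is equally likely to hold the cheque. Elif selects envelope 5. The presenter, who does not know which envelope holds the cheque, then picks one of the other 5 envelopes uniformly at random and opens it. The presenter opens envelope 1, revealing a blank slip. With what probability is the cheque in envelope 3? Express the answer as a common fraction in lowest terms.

1/5

Because the presenter chose which envelope to open without knowing where the cheque is, the choice is independent of the prize location. Learning that envelope 1 does not hold the cheque simply rules out that one location and leaves the remaining 5 envelopes still equally likely by symmetry.
So P(the cheque in envelope 3) = 1/5.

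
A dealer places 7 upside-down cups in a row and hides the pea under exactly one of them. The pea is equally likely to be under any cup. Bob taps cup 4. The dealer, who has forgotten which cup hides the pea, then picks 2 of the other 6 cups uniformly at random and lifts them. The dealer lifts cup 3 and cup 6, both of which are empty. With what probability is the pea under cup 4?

Because the dealer chose which cups to lift without knowing where the pea is, the choice is independent of the prize location. Learning that none of the 2 opened cups holds the pea simply rules out those 2 locations and leaves the remaining 5 cups still equally likely by symmetry.
So P(the pea under cup 4) = 1/5.

1/5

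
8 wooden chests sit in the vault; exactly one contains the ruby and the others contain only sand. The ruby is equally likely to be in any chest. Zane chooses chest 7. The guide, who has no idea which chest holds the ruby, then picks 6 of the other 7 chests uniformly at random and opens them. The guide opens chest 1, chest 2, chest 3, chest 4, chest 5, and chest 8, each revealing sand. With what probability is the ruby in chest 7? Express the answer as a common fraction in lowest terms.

1/2

Apply Bayes' rule, conditioning on where the ruby actually is.
If it is in any of chests 1, 2, 3, 4, 5, and 8 (prior 1/8 each): that chest was opened and seen not to hold the prize — ruled out; weight (1/8)·0 = 0 each.
If it is in either of chests 6 and 7 (prior 1/8 each): the guide picks exactly this set with probability 1/7 regardless, and none is the prize; weight (1/8)·(1/7) = 1/56 each.
The weights sum to 1/28.
So P(the ruby in chest 7 | the guide opened chest 1, chest 2, chest 3, chest 4, chest 5, and chest 8) = (1/56) / (1/28) = 1/2.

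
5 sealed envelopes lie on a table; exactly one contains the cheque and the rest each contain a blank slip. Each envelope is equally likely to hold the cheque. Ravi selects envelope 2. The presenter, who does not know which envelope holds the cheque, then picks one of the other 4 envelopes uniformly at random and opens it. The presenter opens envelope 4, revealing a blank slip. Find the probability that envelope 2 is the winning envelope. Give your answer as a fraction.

Because the presenter chose which envelope to open without knowing where the cheque is, the choice is independent of the prize location. Learning that envelope 4 does not hold the cheque simply rules out that one location and leaves the remaining 4 envelopes still equally likely by symmetry.
So P(the cheque in envelope 2) = 1/4.

1/4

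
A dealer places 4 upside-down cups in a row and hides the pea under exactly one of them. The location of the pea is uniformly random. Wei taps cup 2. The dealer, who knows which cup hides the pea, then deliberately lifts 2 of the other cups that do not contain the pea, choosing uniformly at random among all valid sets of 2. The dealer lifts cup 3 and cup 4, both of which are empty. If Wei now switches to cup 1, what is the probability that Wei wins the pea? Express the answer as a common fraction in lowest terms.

Apply Bayes' rule, conditioning on where the pea actually is.
If it is under cup 1 (prior 1/4): the dealer has no choice, probability 1; weight (1/4)·1 = 1/4.
If it is under cup 2 (prior 1/4): the dealer has 3 equally likely choices, so probability 1/3; weight (1/4)·(1/3) = 1/12.
If it is under either of cups 3 and 4 (prior 1/4 each): that cup was opened and seen not to hold the prize — ruled out; weight (1/4)·0 = 0 each.
The weights sum to 1/3.
So P(the pea under cup 1 | the dealer opened cup 3 and cup 4) = (1/4) / (1/3) = 3/4.

3/4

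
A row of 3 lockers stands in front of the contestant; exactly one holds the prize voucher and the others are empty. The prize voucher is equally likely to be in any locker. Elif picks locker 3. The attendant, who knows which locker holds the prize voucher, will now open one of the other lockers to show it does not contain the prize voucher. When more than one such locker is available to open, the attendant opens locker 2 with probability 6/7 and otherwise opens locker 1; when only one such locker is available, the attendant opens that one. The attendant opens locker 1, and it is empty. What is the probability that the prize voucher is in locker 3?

Apply Bayes' rule, conditioning on where the prize voucher actually is.
If it is in locker 1 (prior 1/3): the attendant opened locker 1, so this case is ruled out; weight (1/3)·0 = 0.
If it is in locker 2 (prior 1/3): only locker 1 is available, probability 1; weight (1/3)·1 = 1/3.
If it is in locker 3 (prior 1/3): locker 2 is available but not opened, probability 1/7; weight (1/3)·(1/7) = 1/21.
The weights sum to 8/21.
So P(the prize voucher in locker 3 | the attendant opened locker 1) = (1/21) / (8/21) = 1/8.

1/8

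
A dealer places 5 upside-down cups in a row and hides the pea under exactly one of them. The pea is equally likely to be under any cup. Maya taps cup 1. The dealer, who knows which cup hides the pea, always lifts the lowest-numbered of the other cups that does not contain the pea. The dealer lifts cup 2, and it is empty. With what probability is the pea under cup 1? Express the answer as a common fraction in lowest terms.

Apply Bayes' rule, conditioning on where the pea actually is.
If it is under any of cups 1, 3, 4, and 5 (prior 1/5 each): cup 2 is the lowest-numbered option available, probability 1; weight (1/5)·1 = 1/5 each.
If it is under cup 2 (prior 1/5): the dealer opened cup 2, so this case is ruled out; weight (1/5)·0 = 0.
The weights sum to 4/5.
So P(the pea under cup 1 | the dealer opened cup 2) = (1/5) / (4/5) = 1/4.

1/4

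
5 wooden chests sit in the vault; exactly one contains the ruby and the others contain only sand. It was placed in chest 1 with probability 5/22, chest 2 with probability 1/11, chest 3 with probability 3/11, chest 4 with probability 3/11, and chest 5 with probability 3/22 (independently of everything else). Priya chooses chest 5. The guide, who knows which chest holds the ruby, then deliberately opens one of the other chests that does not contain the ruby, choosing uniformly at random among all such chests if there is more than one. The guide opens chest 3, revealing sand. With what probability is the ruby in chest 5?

Consider each possible location of the ruby in turn.
If it is in chest 1 (prior 5/22): the guide has 3 equally likely choices, so probability 1/3; weight (5/22)·(1/3) = 5/66.
If it is in chest 2 (prior 1/11): the guide has 3 equally likely choices, so probability 1/3; weight (1/11)·(1/3) = 1/33.
If it is in chest 3 (prior 3/11): the guide opened chest 3, so this case is ruled out; weight (3/11)·0 = 0.
If it is in chest 4 (prior 3/11): the guide has 3 equally likely choices, so probability 1/3; weight (3/11)·(1/3) = 1/11.
If it is in chest 5 (prior 3/22): the guide has 4 equally likely choices, so probability 1/4; weight (3/22)·(1/4) = 3/88.
The weights sum to 61/264.
So P(the ruby in chest 5 | the guide opened chest 3) = (3/88) / (61/264) = 9/61.

9/61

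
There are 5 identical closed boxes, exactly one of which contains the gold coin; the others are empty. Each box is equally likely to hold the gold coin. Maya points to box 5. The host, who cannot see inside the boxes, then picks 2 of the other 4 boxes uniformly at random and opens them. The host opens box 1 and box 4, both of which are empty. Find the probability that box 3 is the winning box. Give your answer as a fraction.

Because the host chose which boxes to open without knowing where the gold coin is, the choice is independent of the prize location. Learning that none of the 2 opened boxes holds the gold coin simply rules out those 2 locations and leaves the remaining 3 boxes still equally likely by symmetry.
So P(the gold coin in box 3) = 1/3.

1/3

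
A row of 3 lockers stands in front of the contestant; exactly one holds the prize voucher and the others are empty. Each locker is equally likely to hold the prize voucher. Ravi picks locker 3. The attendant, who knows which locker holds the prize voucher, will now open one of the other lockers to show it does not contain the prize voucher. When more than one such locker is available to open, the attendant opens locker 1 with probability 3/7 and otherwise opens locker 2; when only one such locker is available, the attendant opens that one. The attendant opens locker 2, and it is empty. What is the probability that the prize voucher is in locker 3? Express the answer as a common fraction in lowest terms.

Consider each possible location of the prize voucher in turn.
If it is in locker 1 (prior 1/3): only locker 2 is available, probability 1; weight (1/3)·1 = 1/3.
If it is in locker 2 (prior 1/3): the attendant opened locker 2, so this case is ruled out; weight (1/3)·0 = 0.
If it is in locker 3 (prior 1/3): locker 1 is available but not opened, probability 4/7; weight (1/3)·(4/7) = 4/21.
The weights sum to 11/21.
So P(the prize voucher in locker 3 | the attendant opened locker 2) = (4/21) / (11/21) = 4/11.

4/11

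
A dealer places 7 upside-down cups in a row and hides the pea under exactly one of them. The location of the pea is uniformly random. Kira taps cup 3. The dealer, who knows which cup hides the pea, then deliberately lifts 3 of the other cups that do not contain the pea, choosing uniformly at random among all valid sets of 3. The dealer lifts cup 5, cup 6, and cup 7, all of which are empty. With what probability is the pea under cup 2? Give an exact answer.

Consider each possible location of the pea in turn.
If it is under any of cups 1, 2, and 4 (prior 1/7 each): the dealer has 10 equally likely choices, so probability 1/10; weight (1/7)·(1/10) = 1/70 each.
If it is under cup 3 (prior 1/7): the dealer has 20 equally likely choices, so probability 1/20; weight (1/7)·(1/20) = 1/140.
If it is under any of cups 5, 6, and 7 (prior 1/7 each): that cup was opened and seen not to hold the prize — ruled out; weight (1/7)·0 = 0 each.
The weights sum to 1/20.
So P(the pea under cup 2 | the dealer opened cup 5, cup 6, and cup 7) = (1/70) / (1/20) = 2/7.

2/7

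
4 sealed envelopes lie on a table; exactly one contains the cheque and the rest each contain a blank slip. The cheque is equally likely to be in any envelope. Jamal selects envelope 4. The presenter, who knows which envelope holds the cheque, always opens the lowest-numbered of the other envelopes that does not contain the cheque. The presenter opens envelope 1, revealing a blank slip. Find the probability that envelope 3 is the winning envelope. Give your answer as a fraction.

1/3

Apply Bayes' rule, conditioning on where the cheque actually is.
If it is in envelope 1 (prior 1/4): the presenter opened envelope 1, so this case is ruled out; weight (1/4)·0 = 0.
If it is in any of envelopes 2, 3, and 4 (prior 1/4 each): envelope 1 is the lowest-numbered option available, probability 1; weight (1/4)·1 = 1/4 each.
The weights sum to 3/4.
So P(the cheque in envelope 3 | the presenter opened envelope 1) = (1/4) / (3/4) = 1/3.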